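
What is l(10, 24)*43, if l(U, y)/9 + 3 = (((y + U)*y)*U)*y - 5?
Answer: 75786984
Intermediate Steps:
l(U, y) = -72 + 9*U*y²*(U + y) (l(U, y) = -27 + 9*((((y + U)*y)*U)*y - 5) = -27 + 9*((((U + y)*y)*U)*y - 5) = -27 + 9*(((y*(U + y))*U)*y - 5) = -27 + 9*((U*y*(U + y))*y - 5) = -27 + 9*(U*y²*(U + y) - 5) = -27 + 9*(-5 + U*y²*(U + y)) = -27 + (-45 + 9*U*y²*(U + y)) = -72 + 9*U*y²*(U + y))
l(10, 24)*43 = (-72 + 9*10*24³ + 9*10²*24²)*43 = (-72 + 9*10*13824 + 9*100*576)*43 = (-72 + 1244160 + 518400)*43 = 1762488*43 = 75786984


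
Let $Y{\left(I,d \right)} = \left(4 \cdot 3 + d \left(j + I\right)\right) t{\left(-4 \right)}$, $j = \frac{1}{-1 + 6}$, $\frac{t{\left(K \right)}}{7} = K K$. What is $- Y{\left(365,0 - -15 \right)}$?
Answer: $-614880$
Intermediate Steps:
$t{\left(K \right)} = 7 K^{2}$ ($t{\left(K \right)} = 7 K K = 7 K^{2}$)
$j = \frac{1}{5} \approx 0.2$
$Y{\left(I,d \right)} = 1344 + 112 d \left(\frac{1}{5} + I\right)$ ($Y{\left(I,d \right)} = \left(4 \cdot 3 + d \left(\frac{1}{5} + I\right)\right) 7 \left(-4\right)^{2} = \left(12 + d \left(\frac{1}{5} + I\right)\right) 7 \cdot 16 = \left(12 + d \left(\frac{1}{5} + I\right)\right) 112 = 1344 + 112 d \left(\frac{1}{5} + I\right)$)
$- Y{\left(365,0 - -15 \right)} = - (1344 + \frac{112 \left(0 - -15\right)}{5} + 112 \cdot 365 \left(0 - -15\right)) = - (1344 + \frac{112 \left(0 + 15\right)}{5} + 112 \cdot 365 \left(0 + 15\right)) = - (1344 + \frac{112}{5} \cdot 15 + 112 \cdot 365 \cdot 15) = - (1344 + 336 + 613200) = \left(-1\right) 614880 = -614880$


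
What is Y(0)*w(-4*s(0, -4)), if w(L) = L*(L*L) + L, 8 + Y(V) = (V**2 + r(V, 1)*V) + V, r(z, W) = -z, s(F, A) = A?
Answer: -32896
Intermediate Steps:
Y(V) = -8 + V (Y(V) = -8 + ((V**2 + (-V)*V) + V) = -8 + ((V**2 - V**2) + V) = -8 + (0 + V) = -8 + V)
w(L) = L + L**3 (w(L) = L*L**2 + L = L**3 + L = L + L**3)
Y(0)*w(-4*s(0, -4)) = (-8 + 0)*(-4*(-4) + (-4*(-4))**3) = -8*(16 + 16**3) = -8*(16 + 4096) = -8*4112 = -32896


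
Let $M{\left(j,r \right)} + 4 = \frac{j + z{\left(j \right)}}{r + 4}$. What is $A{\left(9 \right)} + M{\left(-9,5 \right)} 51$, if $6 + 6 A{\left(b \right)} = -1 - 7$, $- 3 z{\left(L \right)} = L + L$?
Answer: $- \frac{670}{3} \approx -223.33$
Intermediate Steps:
$z{\left(L \right)} = - \frac{2 L}{3}$ ($z{\left(L \right)} = - \frac{L + L}{3} = - \frac{2 L}{3}$)
$A{\left(b \right)} = - \frac{7}{3}$ ($A{\left(b \right)} = -1 + \frac{-1 - 7}{6} = -1 + \frac{1}{6} \left(-8\right) = -1 - \frac{4}{3} = - \frac{7}{3}$)
$M{\left(j,r \right)} = -4 + \frac{j}{3 \left(4 + r\right)}$ ($M{\left(j,r \right)} = -4 + \frac{j - \frac{2 j}{3}}{r + 4} = -4 + \frac{\frac{1}{3} j}{4 + r} = -4 + \frac{j}{3 \left(4 + r\right)}$)
$A{\left(9 \right)} + M{\left(-9,5 \right)} 51 = - \frac{7}{3} + \frac{-48 - 9 - 60}{3 \left(4 + 5\right)} 51 = - \frac{7}{3} + \frac{-48 - 9 - 60}{3 \cdot 9} \cdot 51 = - \frac{7}{3} + \frac{1}{3} \cdot \frac{1}{9} \left(-117\right) 51 = - \frac{7}{3} - 221 = - \frac{670}{3}$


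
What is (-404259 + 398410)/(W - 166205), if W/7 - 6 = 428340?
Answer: -5849/2832217 ≈ -0.0020652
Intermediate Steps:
W = 2998422 (W = 42 + 7*428340 = 42 + 2998380 = 2998422)
(-404259 + 398410)/(W - 166205) = (-404259 + 398410)/(2998422 - 166205) = -5849/2832217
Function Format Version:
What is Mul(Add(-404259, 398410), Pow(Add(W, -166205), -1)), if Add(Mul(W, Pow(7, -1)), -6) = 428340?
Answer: Rational(-5849, 2832217) ≈ -0.0020652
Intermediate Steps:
W = 2998422 (W = Add(42, Mul(7, 428340)) = Add(42, 2998380) = 2998422)
Mul(Add(-404259, 398410), Pow(Add(W, -166205), -1)) = Mul(Add(-404259, 398410), Pow(Add(2998422, -166205), -1)) = Mul(-5849, Pow(2832217, -1)) = Mul(-5849, Rational(1, 2832217)) = Rational(-5849, 2832217)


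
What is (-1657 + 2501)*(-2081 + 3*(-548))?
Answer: -3143900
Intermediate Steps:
(-1657 + 2501)*(-2081 + 3*(-548)) = 844*(-2081 - 1644) = 844*(-3725) = -3143900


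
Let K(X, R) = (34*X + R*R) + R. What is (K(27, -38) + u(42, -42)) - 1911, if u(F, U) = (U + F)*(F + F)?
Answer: 413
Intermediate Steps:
K(X, R) = R + R**2 + 34*X (K(X, R) = (34*X + R**2) + R = (R**2 + 34*X) + R = R + R**2 + 34*X)
u(F, U) = 2*F*(F + U) (u(F, U) = (F + U)*(2*F) = 2*F*(F + U))
(K(27, -38) + u(42, -42)) - 1911 = ((-38 + (-38)**2 + 34*27) + 2*42*(42 - 42)) - 1911 = ((-38 + 1444 + 918) + 2*42*0) - 1911 = (2324 + 0) - 1911 = 2324 - 1911 = 413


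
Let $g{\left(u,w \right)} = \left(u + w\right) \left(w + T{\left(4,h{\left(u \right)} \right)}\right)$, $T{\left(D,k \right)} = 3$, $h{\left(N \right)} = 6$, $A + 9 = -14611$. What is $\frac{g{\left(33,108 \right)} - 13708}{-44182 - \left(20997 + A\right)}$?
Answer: $- \frac{1943}{50559} \approx -0.03843$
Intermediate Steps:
$A = -14620$ ($A = -9 - 14611 = -14620$)
$g{\left(u,w \right)} = \left(3 + w\right) \left(u + w\right)$ ($g{\left(u,w \right)} = \left(u + w\right) \left(w + 3\right) = \left(u + w\right) \left(3 + w\right) = \left(3 + w\right) \left(u + w\right)$)
$\frac{g{\left(33,108 \right)} - 13708}{-44182 - \left(20997 + A\right)} = \frac{\left(108^{2} + 3 \cdot 33 + 3 \cdot 108 + 33 \cdot 108\right) - 13708}{-44182 - 6377} = \frac{\left(11664 + 99 + 324 + 3564\right) - 13708}{-44182 + \left(-20997 + 14620\right)} = \frac{15651 - 13708}{-44182 - 6377} = \frac{1943}{-50559} = 1943 \left(- \frac{1}{50559}\right) = - \frac{1943}{50559}$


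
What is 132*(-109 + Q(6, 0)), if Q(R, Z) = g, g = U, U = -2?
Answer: -14652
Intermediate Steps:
g = -2
Q(R, Z) = -2
132*(-109 + Q(6, 0)) = 132*(-109 - 2) = 132*(-111) = -14652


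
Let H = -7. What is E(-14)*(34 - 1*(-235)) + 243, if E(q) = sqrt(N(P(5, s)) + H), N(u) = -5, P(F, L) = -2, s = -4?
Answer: 243 + 538*I*sqrt(3) ≈ 243.0 + 931.84*I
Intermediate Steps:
E(q) = 2*I*sqrt(3) (E(q) = sqrt(-5 - 7) = sqrt(-12) = 2*I*sqrt(3))
E(-14)*(34 - 1*(-235)) + 243 = (2*I*sqrt(3))*(34 - 1*(-235)) + 243 = (2*I*sqrt(3))*(34 + 235) + 243 = (2*I*sqrt(3))*269 + 243 = 538*I*sqrt(3) + 243 = 243 + 538*I*sqrt(3)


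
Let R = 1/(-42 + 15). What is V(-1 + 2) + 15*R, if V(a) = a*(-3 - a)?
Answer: -41/9 ≈ -4.5556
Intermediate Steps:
R = -1/27 (R = 1/(-27) = -1/27 ≈ -0.037037)
V(-1 + 2) + 15*R = -(-1 + 2)*(3 + (-1 + 2)) + 15*(-1/27) = -1*1*(3 + 1) - 5/9 = -1*1*4 - 5/9 = -4 - 5/9 = -41/9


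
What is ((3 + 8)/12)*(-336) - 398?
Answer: -706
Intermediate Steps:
((3 + 8)/12)*(-336) - 398 = ((1/12)*11)*(-336) - 398 = (11/12)*(-336) - 398 = -308 - 398 = -706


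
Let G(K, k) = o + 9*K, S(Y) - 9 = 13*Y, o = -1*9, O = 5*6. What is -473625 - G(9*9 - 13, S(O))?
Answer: -474228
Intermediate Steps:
O = 30
o = -9
S(Y) = 9 + 13*Y
G(K, k) = -9 + 9*K
-473625 - G(9*9 - 13, S(O)) = -473625 - (-9 + 9*(9*9 - 13)) = -473625 - (-9 + 9*(81 - 13)) = -473625 - (-9 + 9*68) = -473625 - (-9 + 612) = -473625 - 1*603 = -473625 - 603 = -474228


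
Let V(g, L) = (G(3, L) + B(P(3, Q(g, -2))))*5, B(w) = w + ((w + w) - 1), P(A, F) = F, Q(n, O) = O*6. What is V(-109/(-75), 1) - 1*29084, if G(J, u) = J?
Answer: -29254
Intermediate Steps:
Q(n, O) = 6*O
B(w) = -1 + 3*w (B(w) = w + (2*w - 1) = w + (-1 + 2*w) = -1 + 3*w)
V(g, L) = -170 (V(g, L) = (3 + (-1 + 3*(6*(-2))))*5 = (3 + (-1 + 3*(-12)))*5 = (3 + (-1 - 36))*5 = (3 - 37)*5 = -34*5 = -170)
V(-109/(-75), 1) - 1*29084 = -170 - 1*29084 = -170 - 29084 = -29254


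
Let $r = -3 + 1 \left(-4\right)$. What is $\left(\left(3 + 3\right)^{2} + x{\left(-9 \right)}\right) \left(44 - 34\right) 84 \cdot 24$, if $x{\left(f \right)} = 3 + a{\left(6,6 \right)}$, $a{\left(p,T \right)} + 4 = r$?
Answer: $564480$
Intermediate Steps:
$r = -7$ ($r = -3 - 4 = -7$)
$a{\left(p,T \right)} = -11$ ($a{\left(p,T \right)} = -4 - 7 = -11$)
$x{\left(f \right)} = -8$ ($x{\left(f \right)} = 3 - 11 = -8$)
$\left(\left(3 + 3\right)^{2} + x{\left(-9 \right)}\right) \left(44 - 34\right) 84 \cdot 24 = \left(\left(3 + 3\right)^{2} - 8\right) \left(44 - 34\right) 84 \cdot 24 = \left(6^{2} - 8\right) 10 \cdot 84 \cdot 24 = \left(36 - 8\right) 10 \cdot 84 \cdot 24 = 28 \cdot 10 \cdot 84 \cdot 24 = 280 \cdot 84 \cdot 24 = 23520 \cdot 24 = 564480$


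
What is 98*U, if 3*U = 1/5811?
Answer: 98/17433 ≈ 0.0056215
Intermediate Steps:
U = 1/17433 (U = (⅓)/5811 = (⅓)*(1/5811) = 1/17433 ≈ 5.7362e-5)
98*U = 98*(1/17433) = 98/17433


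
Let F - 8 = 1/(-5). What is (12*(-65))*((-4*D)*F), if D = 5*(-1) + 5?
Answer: 0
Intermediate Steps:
F = 39/5 (F = 8 + 1/(-5) = 8 - 1/5 = 39/5 ≈ 7.8000)
D = 0 (D = -5 + 5 = 0)
(12*(-65))*((-4*D)*F) = (12*(-65))*(-4*0*(39/5)) = -0*39/5 = -780*0 = 0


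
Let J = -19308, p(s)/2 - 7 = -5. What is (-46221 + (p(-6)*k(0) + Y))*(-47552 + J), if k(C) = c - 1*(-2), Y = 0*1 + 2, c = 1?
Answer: 3089400020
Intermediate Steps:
p(s) = 4 (p(s) = 14 + 2*(-5) = 14 - 10 = 4)
Y = 2 (Y = 0 + 2 = 2)
k(C) = 3 (k(C) = 1 - 1*(-2) = 1 + 2 = 3)
(-46221 + (p(-6)*k(0) + Y))*(-47552 + J) = (-46221 + (4*3 + 2))*(-47552 - 19308) = (-46221 + (12 + 2))*(-66860) = (-46221 + 14)*(-66860) = -46207*(-66860) = 3089400020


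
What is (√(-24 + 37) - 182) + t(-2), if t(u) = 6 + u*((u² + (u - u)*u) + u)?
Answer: -180 + √13 ≈ -176.39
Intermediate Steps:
t(u) = 6 + u*(u + u²) (t(u) = 6 + u*((u² + 0*u) + u) = 6 + u*((u² + 0) + u) = 6 + u*(u² + u) = 6 + u*(u + u²))
(√(-24 + 37) - 182) + t(-2) = (√(-24 + 37) - 182) + (6 + (-2)² + (-2)³) = (√13 - 182) + (6 + 4 - 8) = (-182 + √13) + 2 = -180 + √13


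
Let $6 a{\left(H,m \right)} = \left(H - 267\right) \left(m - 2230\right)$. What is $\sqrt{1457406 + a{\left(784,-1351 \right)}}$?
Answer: $\frac{\sqrt{41358354}}{6} \approx 1071.8$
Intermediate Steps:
$a{\left(H,m \right)} = \frac{\left(-2230 + m\right) \left(-267 + H\right)}{6}$ ($a{\left(H,m \right)} = \frac{\left(H - 267\right) \left(m - 2230\right)}{6} = \frac{\left(H - 267\right) \left(-2230 + m\right)}{6} = \frac{\left(-267 + H\right) \left(-2230 + m\right)}{6} = \frac{\left(-2230 + m\right) \left(-267 + H\right)}{6}$)
$\sqrt{1457406 + a{\left(784,-1351 \right)}} = \sqrt{1457406 + \left(99235 - \frac{874160}{3} - - \frac{120239}{2} + \frac{1}{6} \cdot 784 \left(-1351\right)\right)} = \sqrt{1457406 + \left(99235 - \frac{874160}{3} + \frac{120239}{2} - \frac{529592}{3}\right)} = \sqrt{1457406 - \frac{1851377}{6}} = \sqrt{\frac{6893059}{6}} = \frac{\sqrt{41358354}}{6}$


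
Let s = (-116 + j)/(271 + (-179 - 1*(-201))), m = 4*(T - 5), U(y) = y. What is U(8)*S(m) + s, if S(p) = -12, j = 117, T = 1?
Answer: -28127/293 ≈ -95.997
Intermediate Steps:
m = -16 (m = 4*(1 - 5) = 4*(-4) = -16)
s = 1/293 (s = (-116 + 117)/(271 + (-179 - 1*(-201))) = 1/(271 + (-179 + 201)) = 1/(271 + 22) = 1/293 ≈ 0.0034130)
U(8)*S(m) + s = 8*(-12) + 1/293 = -96 + 1/293 = -28127/293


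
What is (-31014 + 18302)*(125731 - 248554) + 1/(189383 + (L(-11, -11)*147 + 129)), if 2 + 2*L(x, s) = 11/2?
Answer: 1185166637884156/759077 ≈ 1.5613e+9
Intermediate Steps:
L(x, s) = 7/4 (L(x, s) = -1 + (11/2)/2 = -1 + (11*(1/2))/2 = -1 + (1/2)*(11/2) = -1 + 11/4 = 7/4)
(-31014 + 18302)*(125731 - 248554) + 1/(189383 + (L(-11, -11)*147 + 129)) = (-31014 + 18302)*(125731 - 248554) + 1/(189383 + ((7/4)*147 + 129)) = -12712*(-122823) + 1/(189383 + (1029/4 + 129)) = 1561325976 + 1/(189383 + 1545/4) = 1561325976 + 1/(759077/4) = 1561325976 + 4/759077 = 1185166637884156/759077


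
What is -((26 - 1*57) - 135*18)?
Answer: 2461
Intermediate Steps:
-((26 - 1*57) - 135*18) = -((26 - 57) - 2430) = -(-31 - 2430) = -1*(-2461) = 2461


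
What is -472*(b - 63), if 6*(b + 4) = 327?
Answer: 5900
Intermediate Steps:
b = 101/2 (b = -4 + (⅙)*327 = -4 + 109/2 = 101/2 ≈ 50.500)
-472*(b - 63) = -472*(101/2 - 63) = -472*(-25/2) = 5900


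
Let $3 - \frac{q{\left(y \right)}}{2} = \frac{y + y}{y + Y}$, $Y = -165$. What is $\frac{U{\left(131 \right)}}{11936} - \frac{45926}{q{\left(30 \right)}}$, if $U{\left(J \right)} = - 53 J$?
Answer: $- \frac{2466992545}{370016} \approx -6667.3$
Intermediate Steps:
$q{\left(y \right)} = 6 - \frac{4 y}{-165 + y}$ ($q{\left(y \right)} = 6 - 2 \frac{y + y}{y - 165} = 6 - 2 \frac{2 y}{-165 + y} = 6 - \frac{4 y}{-165 + y}$)
$\frac{U{\left(131 \right)}}{11936} - \frac{45926}{q{\left(30 \right)}} = \frac{\left(-53\right) 131}{11936} - \frac{45926}{2 \frac{1}{-165 + 30} \left(-495 + 30\right)} = \left(-6943\right) \frac{1}{11936} - \frac{45926}{2 \frac{1}{-135} \left(-465\right)} = - \frac{6943}{11936} - \frac{45926}{2 \left(- \frac{1}{135}\right) \left(-465\right)} = - \frac{6943}{11936} - \frac{45926}{\frac{62}{9}} = - \frac{6943}{11936} - \frac{206667}{31} = - \frac{2466992545}{370016}$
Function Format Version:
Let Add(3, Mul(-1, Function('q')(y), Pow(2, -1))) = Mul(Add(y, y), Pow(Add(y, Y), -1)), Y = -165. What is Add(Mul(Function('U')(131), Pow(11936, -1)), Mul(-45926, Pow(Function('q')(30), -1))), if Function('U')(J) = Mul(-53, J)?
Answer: Rational(-2466992545, 370016) ≈ -6667.3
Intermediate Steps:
Function('q')(y) = Add(6, Mul(-4, y, Pow(Add(-165, y), -1))) (Function('q')(y) = Add(6, Mul(-2, Mul(Add(y, y), Pow(Add(y, -165), -1)))) = Add(6, Mul(-2, Mul(Mul(2, y), Pow(Add(-165, y), -1)))) = Add(6, Mul(-2, Mul(2, y, Pow(Add(-165, y), -1)))) = Add(6, Mul(-4, y, Pow(Add(-165, y), -1))))
Add(Mul(Function('U')(131), Pow(11936, -1)), Mul(-45926, Pow(Function('q')(30), -1))) = Add(Mul(Mul(-53, 131), Pow(11936, -1)), Mul(-45926, Pow(Mul(2, Pow(Add(-165, 30), -1), Add(-495, 30)), -1))) = Add(Mul(-6943, Rational(1, 11936)), Mul(-45926, Pow(Mul(2, Pow(-135, -1), -465), -1))) = Add(Rational(-6943, 11936), Mul(-45926, Pow(Mul(2, Rational(-1, 135), -465), -1))) = Add(Rational(-6943, 11936), Mul(-45926, Pow(Rational(62, 9), -1))) = Add(Rational(-6943, 11936), Mul(-45926, Rational(9, 62))) = Add(Rational(-6943, 11936), Rational(-206667, 31)) = Rational(-2466992545, 370016)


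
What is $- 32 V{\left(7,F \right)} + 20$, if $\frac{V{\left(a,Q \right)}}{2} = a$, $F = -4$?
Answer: $-428$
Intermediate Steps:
$V{\left(a,Q \right)} = 2 a$
$- 32 V{\left(7,F \right)} + 20 = - 32 \cdot 2 \cdot 7 + 20 = \left(-32\right) 14 + 20 = -448 + 20 = -428$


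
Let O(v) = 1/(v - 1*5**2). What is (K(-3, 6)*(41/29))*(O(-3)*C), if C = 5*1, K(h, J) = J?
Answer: -615/406 ≈ -1.5148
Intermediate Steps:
O(v) = 1/(-25 + v) (O(v) = 1/(v - 1*25) = 1/(v - 25) = 1/(-25 + v))
C = 5
(K(-3, 6)*(41/29))*(O(-3)*C) = (6*(41/29))*(5/(-25 - 3)) = (6*(41*(1/29)))*(5/(-28)) = (6*(41/29))*(-1/28*5) = (246/29)*(-5/28) = -615/406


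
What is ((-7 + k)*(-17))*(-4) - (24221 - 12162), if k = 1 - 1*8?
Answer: -13011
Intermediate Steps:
k = -7 (k = 1 - 8 = -7)
((-7 + k)*(-17))*(-4) - (24221 - 12162) = ((-7 - 7)*(-17))*(-4) - (24221 - 12162) = -14*(-17)*(-4) - 1*12059 = 238*(-4) - 12059 = -952 - 12059 = -13011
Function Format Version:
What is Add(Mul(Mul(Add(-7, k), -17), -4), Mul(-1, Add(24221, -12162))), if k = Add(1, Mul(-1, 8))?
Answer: -13011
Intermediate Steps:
k = -7 (k = Add(1, -8) = -7)
Add(Mul(Mul(Add(-7, k), -17), -4), Mul(-1, Add(24221, -12162))) = Add(Mul(Mul(Add(-7, -7), -17), -4), Mul(-1, Add(24221, -12162))) = Add(Mul(Mul(-14, -17), -4), Mul(-1, 12059)) = Add(Mul(238, -4), -12059) = Add(-952, -12059) = -13011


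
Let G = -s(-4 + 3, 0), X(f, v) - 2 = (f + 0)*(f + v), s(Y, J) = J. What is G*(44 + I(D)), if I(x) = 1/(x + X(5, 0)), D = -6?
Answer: 0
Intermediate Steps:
X(f, v) = 2 + f*(f + v) (X(f, v) = 2 + (f + 0)*(f + v) = 2 + f*(f + v))
G = 0 (G = -1*0 = 0)
I(x) = 1/(27 + x) (I(x) = 1/(x + (2 + 5**2 + 5*0)) = 1/(x + (2 + 25 + 0)) = 1/(x + 27) = 1/(27 + x))
G*(44 + I(D)) = 0*(44 + 1/(27 - 6)) = 0*(44 + 1/21) = 0*(925/21) = 0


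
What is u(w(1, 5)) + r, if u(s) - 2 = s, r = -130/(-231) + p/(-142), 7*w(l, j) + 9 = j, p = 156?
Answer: 14642/16401 ≈ 0.89275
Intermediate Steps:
w(l, j) = -9/7 + j/7
r = -8788/16401 (r = -130/(-231) + 156/(-142) = -130*(-1/231) + 156*(-1/142) = 130/231 - 78/71 = -8788/16401 ≈ -0.53582)
u(s) = 2 + s
u(w(1, 5)) + r = (2 + (-9/7 + (1/7)*5)) - 8788/16401 = (2 + (-9/7 + 5/7)) - 8788/16401 = (2 - 4/7) - 8788/16401 = 10/7 - 8788/16401 = 14642/16401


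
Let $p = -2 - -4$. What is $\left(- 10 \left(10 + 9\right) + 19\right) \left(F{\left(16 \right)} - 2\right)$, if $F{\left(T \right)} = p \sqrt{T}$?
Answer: $-1026$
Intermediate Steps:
$p = 2$ ($p = -2 + 4 = 2$)
$F{\left(T \right)} = 2 \sqrt{T}$
$\left(- 10 \left(10 + 9\right) + 19\right) \left(F{\left(16 \right)} - 2\right) = \left(- 10 \left(10 + 9\right) + 19\right) \left(2 \sqrt{16} - 2\right) = \left(\left(-10\right) 19 + 19\right) \left(2 \cdot 4 + \left(-19 + 17\right)\right) = \left(-190 + 19\right) \left(8 - 2\right) = \left(-171\right) 6 = -1026$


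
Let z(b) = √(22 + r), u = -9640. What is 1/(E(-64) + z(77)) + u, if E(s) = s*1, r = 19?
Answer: -39090264/4055 - √41/4055 ≈ -9640.0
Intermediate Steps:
E(s) = s
z(b) = √41 (z(b) = √(22 + 19) = √41)
1/(E(-64) + z(77)) + u = 1/(-64 + √41) - 9640 = -9640 + 1/(-64 + √41)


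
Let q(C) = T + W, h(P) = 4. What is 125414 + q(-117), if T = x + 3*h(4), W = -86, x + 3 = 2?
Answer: 125339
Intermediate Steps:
x = -1 (x = -3 + 2 = -1)
T = 11 (T = -1 + 3*4 = -1 + 12 = 11)
q(C) = -75 (q(C) = 11 - 86 = -75)
125414 + q(-117) = 125414 - 75 = 125339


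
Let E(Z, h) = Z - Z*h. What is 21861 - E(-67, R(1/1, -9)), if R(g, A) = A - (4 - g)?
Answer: 22732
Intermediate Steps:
R(g, A) = -4 + A + g (R(g, A) = A + (-4 + g) = -4 + A + g)
E(Z, h) = Z - Z*h
21861 - E(-67, R(1/1, -9)) = 21861 - (-67)*(1 - (-4 - 9 + 1/1)) = 21861 - (-67)*(1 - (-4 - 9 + 1)) = 21861 - (-67)*(1 - 1*(-12)) = 21861 - (-67)*(1 + 12) = 21861 - (-67)*13 = 21861 - 1*(-871) = 21861 + 871 = 22732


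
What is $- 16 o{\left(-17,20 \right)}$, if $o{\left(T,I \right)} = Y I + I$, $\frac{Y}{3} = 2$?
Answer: $-2240$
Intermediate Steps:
$Y = 6$ ($Y = 3 \cdot 2 = 6$)
$o{\left(T,I \right)} = 7 I$ ($o{\left(T,I \right)} = 6 I + I = 7 I$)
$- 16 o{\left(-17,20 \right)} = - 16 \cdot 7 \cdot 20 = \left(-16\right) 140 = -2240$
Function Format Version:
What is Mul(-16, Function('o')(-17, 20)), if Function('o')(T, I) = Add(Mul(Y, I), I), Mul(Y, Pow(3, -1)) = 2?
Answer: -2240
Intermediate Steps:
Y = 6 (Y = Mul(3, 2) = 6)
Function('o')(T, I) = Mul(7, I) (Function('o')(T, I) = Add(Mul(6, I), I) = Mul(7, I))
Mul(-16, Function('o')(-17, 20)) = Mul(-16, Mul(7, 20)) = Mul(-16, 140) = -2240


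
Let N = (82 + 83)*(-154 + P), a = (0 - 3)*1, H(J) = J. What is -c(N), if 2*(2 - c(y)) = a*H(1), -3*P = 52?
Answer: -7/2 ≈ -3.5000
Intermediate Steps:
P = -52/3 (P = -1/3*52 = -52/3 ≈ -17.333)
a = -3 (a = -3*1 = -3)
N = -28270 (N = (82 + 83)*(-154 - 52/3) = 165*(-514/3) = -28270)
c(y) = 7/2 (c(y) = 2 - (-3)/2 = 2 - 1/2*(-3) = 2 + 3/2 = 7/2)
-c(N) = -1*7/2 = -7/2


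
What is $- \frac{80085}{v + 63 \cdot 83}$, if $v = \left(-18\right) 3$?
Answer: $- \frac{5339}{345} \approx -15.475$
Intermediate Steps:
$v = -54$
$- \frac{80085}{v + 63 \cdot 83} = - \frac{80085}{-54 + 63 \cdot 83} = - \frac{80085}{-54 + 5229} = - \frac{80085}{5175} = \left(-80085\right) \frac{1}{5175} = - \frac{5339}{345}$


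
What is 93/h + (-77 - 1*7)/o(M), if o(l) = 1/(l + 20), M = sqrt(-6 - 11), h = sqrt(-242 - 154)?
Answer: -1680 - 84*I*sqrt(17) - 31*I*sqrt(11)/22 ≈ -1680.0 - 351.01*I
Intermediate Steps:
h = 6*I*sqrt(11) (h = sqrt(-396) = 6*I*sqrt(11) ≈ 19.9*I)
M = I*sqrt(17) (M = sqrt(-17) = I*sqrt(17) ≈ 4.1231*I)
o(l) = 1/(20 + l)
93/h + (-77 - 1*7)/o(M) = 93/((6*I*sqrt(11))) + (-77 - 1*7)/(1/(20 + I*sqrt(17))) = 93*(-I*sqrt(11)/66) + (-77 - 7)*(20 + I*sqrt(17)) = -31*I*sqrt(11)/22 - 84*(20 + I*sqrt(17)) = -31*I*sqrt(11)/22 + (-1680 - 84*I*sqrt(17)) = -1680 - 84*I*sqrt(17) - 31*I*sqrt(11)/22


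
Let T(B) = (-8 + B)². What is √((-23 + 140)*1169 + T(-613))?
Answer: 3*√58046 ≈ 722.78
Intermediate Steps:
√((-23 + 140)*1169 + T(-613)) = √((-23 + 140)*1169 + (-8 - 613)²) = √(117*1169 + (-621)²) = √(136773 + 385641) = √522414 = 3*√58046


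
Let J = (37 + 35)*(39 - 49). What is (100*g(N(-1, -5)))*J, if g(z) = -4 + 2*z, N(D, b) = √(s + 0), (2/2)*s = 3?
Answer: 288000 - 144000*√3 ≈ 38585.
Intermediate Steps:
s = 3
N(D, b) = √3 (N(D, b) = √(3 + 0) = √3)
J = -720 (J = 72*(-10) = -720)
(100*g(N(-1, -5)))*J = (100*(-4 + 2*√3))*(-720) = (-400 + 200*√3)*(-720) = 288000 - 144000*√3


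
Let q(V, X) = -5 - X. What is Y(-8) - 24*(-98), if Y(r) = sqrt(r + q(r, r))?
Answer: 2352 + I*sqrt(5) ≈ 2352.0 + 2.2361*I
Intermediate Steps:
Y(r) = I*sqrt(5) (Y(r) = sqrt(r + (-5 - r)) = sqrt(-5) = I*sqrt(5))
Y(-8) - 24*(-98) = I*sqrt(5) - 24*(-98) = I*sqrt(5) + 2352 = 2352 + I*sqrt(5)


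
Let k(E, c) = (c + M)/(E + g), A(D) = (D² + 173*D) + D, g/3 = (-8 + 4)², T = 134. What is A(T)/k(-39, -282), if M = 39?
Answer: -41272/27 ≈ -1528.6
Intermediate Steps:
g = 48 (g = 3*(-8 + 4)² = 3*(-4)² = 3*16 = 48)
A(D) = D² + 174*D
k(E, c) = (39 + c)/(48 + E) (k(E, c) = (c + 39)/(E + 48) = (39 + c)/(48 + E))
A(T)/k(-39, -282) = (134*(174 + 134))/(((39 - 282)/(48 - 39))) = (134*308)/((-243/9)) = 41272/(((⅑)*(-243))) = 41272/(-27) = 41272*(-1/27) = -41272/27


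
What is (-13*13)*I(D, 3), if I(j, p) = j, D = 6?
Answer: -1014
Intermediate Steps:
(-13*13)*I(D, 3) = -13*13*6 = -169*6 = -1014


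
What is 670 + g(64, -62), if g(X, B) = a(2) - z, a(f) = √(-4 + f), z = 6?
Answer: 664 + I*√2 ≈ 664.0 + 1.4142*I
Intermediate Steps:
g(X, B) = -6 + I*√2 (g(X, B) = √(-4 + 2) - 1*6 = √(-2) - 6 = I*√2 - 6 = -6 + I*√2)
670 + g(64, -62) = 670 + (-6 + I*√2) = 664 + I*√2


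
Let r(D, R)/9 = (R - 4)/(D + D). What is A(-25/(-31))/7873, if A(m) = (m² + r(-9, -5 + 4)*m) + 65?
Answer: 130055/15131906 ≈ 0.0085948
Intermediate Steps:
r(D, R) = 9*(-4 + R)/(2*D) (r(D, R) = 9*((R - 4)/(D + D)) = 9*((-4 + R)/((2*D))) = 9*((-4 + R)*(1/(2*D))) = 9*((-4 + R)/(2*D)) = 9*(-4 + R)/(2*D))
A(m) = 65 + m² + 5*m/2 (A(m) = (m² + ((9/2)*(-4 + (-5 + 4))/(-9))*m) + 65 = (m² + ((9/2)*(-⅑)*(-4 - 1))*m) + 65 = (m² + ((9/2)*(-⅑)*(-5))*m) + 65 = (m² + 5*m/2) + 65 = 65 + m² + 5*m/2)
A(-25/(-31))/7873 = (65 + (-25/(-31))² + 5*(-25/(-31))/2)/7873 = (65 + (-25*(-1/31))² + 5*(-25*(-1/31))/2)*(1/7873) = (65 + (25/31)² + (5/2)*(25/31))*(1/7873) = (65 + 625/961 + 125/62)*(1/7873) = (130055/1922)*(1/7873) = 130055/15131906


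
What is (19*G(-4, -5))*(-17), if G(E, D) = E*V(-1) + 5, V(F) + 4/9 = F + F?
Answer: -42959/9 ≈ -4773.2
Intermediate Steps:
V(F) = -4/9 + 2*F (V(F) = -4/9 + (F + F) = -4/9 + 2*F)
G(E, D) = 5 - 22*E/9 (G(E, D) = E*(-4/9 + 2*(-1)) + 5 = E*(-4/9 - 2) + 5 = E*(-22/9) + 5 = -22*E/9 + 5 = 5 - 22*E/9)
(19*G(-4, -5))*(-17) = (19*(5 - 22/9*(-4)))*(-17) = (19*(5 + 88/9))*(-17) = (19*(133/9))*(-17) = (2527/9)*(-17) = -42959/9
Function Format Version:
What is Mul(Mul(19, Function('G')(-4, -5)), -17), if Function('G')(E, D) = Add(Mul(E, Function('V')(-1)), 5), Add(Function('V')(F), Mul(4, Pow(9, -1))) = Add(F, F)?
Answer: Rational(-42959, 9) ≈ -4773.2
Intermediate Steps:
Function('V')(F) = Add(Rational(-4, 9), Mul(2, F)) (Function('V')(F) = Add(Rational(-4, 9), Add(F, F)) = Add(Rational(-4, 9), Mul(2, F)))
Function('G')(E, D) = Add(5, Mul(Rational(-22, 9), E)) (Function('G')(E, D) = Add(Mul(E, Add(Rational(-4, 9), Mul(2, -1))), 5) = Add(Mul(E, Add(Rational(-4, 9), -2)), 5) = Add(Mul(E, Rational(-22, 9)), 5) = Add(Mul(Rational(-22, 9), E), 5) = Add(5, Mul(Rational(-22, 9), E)))
Mul(Mul(19, Function('G')(-4, -5)), -17) = Mul(Mul(19, Add(5, Mul(Rational(-22, 9), -4))), -17) = Mul(Mul(19, Add(5, Rational(88, 9))), -17) = Mul(Mul(19, Rational(133, 9)), -17) = Mul(Rational(2527, 9), -17) = Rational(-42959, 9)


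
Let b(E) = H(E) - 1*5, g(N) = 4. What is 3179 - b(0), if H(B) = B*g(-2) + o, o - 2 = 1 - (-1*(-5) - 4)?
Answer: 3182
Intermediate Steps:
o = 2 (o = 2 + (1 - (-1*(-5) - 4)) = 2 + (1 - (5 - 4)) = 2 + (1 - 1*1) = 2 + (1 - 1) = 2 + 0 = 2)
H(B) = 2 + 4*B (H(B) = B*4 + 2 = 4*B + 2 = 2 + 4*B)
b(E) = -3 + 4*E (b(E) = (2 + 4*E) - 1*5 = (2 + 4*E) - 5 = -3 + 4*E)
3179 - b(0) = 3179 - (-3 + 4*0) = 3179 - (-3 + 0) = 3179 - 1*(-3) = 3179 + 3 = 3182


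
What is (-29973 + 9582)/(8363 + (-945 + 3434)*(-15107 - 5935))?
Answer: 20391/52365175 ≈ 0.00038940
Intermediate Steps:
(-29973 + 9582)/(8363 + (-945 + 3434)*(-15107 - 5935)) = -20391/(8363 + 2489*(-21042)) = -20391/(8363 - 52373538) = -20391/(-52365175) = -20391*(-1/52365175) = 20391/52365175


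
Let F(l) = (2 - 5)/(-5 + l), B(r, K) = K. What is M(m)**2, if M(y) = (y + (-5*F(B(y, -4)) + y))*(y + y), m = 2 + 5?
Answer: 268324/9 ≈ 29814.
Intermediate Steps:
F(l) = -3/(-5 + l)
m = 7
M(y) = 2*y*(-5/3 + 2*y) (M(y) = (y + (-(-15)/(-5 - 4) + y))*(y + y) = (y + (-(-15)/(-9) + y))*(2*y) = (y + (-(-15)*(-1)/9 + y))*(2*y) = (y + (-5*1/3 + y))*(2*y) = (y + (-5/3 + y))*(2*y) = (-5/3 + 2*y)*(2*y) = 2*y*(-5/3 + 2*y))
M(m)**2 = ((2/3)*7*(-5 + 6*7))**2 = ((2/3)*7*(-5 + 42))**2 = ((2/3)*7*37)**2 = (518/3)**2 = 268324/9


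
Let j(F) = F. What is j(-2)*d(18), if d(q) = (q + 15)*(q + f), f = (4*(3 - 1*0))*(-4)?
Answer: 1980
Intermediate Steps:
f = -48 (f = (4*(3 + 0))*(-4) = (4*3)*(-4) = 12*(-4) = -48)
d(q) = (-48 + q)*(15 + q) (d(q) = (q + 15)*(q - 48) = (15 + q)*(-48 + q) = (-48 + q)*(15 + q))
j(-2)*d(18) = -2*(-720 + 18² - 33*18) = -2*(-720 + 324 - 594) = -2*(-990) = 1980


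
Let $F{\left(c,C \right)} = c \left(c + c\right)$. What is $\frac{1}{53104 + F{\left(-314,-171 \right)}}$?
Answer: $\frac{1}{250296} \approx 3.9953 \cdot 10^{-6}$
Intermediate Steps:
$F{\left(c,C \right)} = 2 c^{2}$ ($F{\left(c,C \right)} = c 2 c = 2 c^{2}$)
$\frac{1}{53104 + F{\left(-314,-171 \right)}} = \frac{1}{53104 + 2 \left(-314\right)^{2}} = \frac{1}{53104 + 2 \cdot 98596} = \frac{1}{53104 + 197192} = \frac{1}{250296}$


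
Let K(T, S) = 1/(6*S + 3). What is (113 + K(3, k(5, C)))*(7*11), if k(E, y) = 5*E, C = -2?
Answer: 1331330/153 ≈ 8701.5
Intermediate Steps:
K(T, S) = 1/(3 + 6*S)
(113 + K(3, k(5, C)))*(7*11) = (113 + 1/(3*(1 + 2*(5*5))))*(7*11) = (113 + 1/(3*(1 + 2*25)))*77 = (113 + 1/(3*(1 + 50)))*77 = (113 + (1/3)/51)*77 = (113 + (1/3)*(1/51))*77 = (113 + 1/153)*77 = (17290/153)*77 = 1331330/153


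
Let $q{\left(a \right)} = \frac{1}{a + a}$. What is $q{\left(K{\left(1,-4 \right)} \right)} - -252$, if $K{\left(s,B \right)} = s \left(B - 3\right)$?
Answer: $\frac{3527}{14} \approx 251.93$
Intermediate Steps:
$K{\left(s,B \right)} = s \left(-3 + B\right)$
$q{\left(a \right)} = \frac{1}{2 a}$
$q{\left(K{\left(1,-4 \right)} \right)} - -252 = \frac{1}{2 \cdot 1 \left(-3 - 4\right)} - -252 = \frac{1}{2 \cdot 1 \left(-7\right)} + 252 = \frac{1}{2 \left(-7\right)} + 252 = \frac{1}{2} \left(- \frac{1}{7}\right) + 252 = - \frac{1}{14} + 252 = \frac{3527}{14}$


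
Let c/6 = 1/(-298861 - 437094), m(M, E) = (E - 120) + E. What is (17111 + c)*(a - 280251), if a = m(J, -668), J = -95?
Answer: -3547515404400293/735955 ≈ -4.8203e+9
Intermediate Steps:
m(M, E) = -120 + 2*E (m(M, E) = (-120 + E) + E = -120 + 2*E)
c = -6/735955 (c = 6/(-298861 - 437094) = 6/(-735955) = 6*(-1/735955) = -6/735955 ≈ -8.1527e-6)
a = -1456 (a = -120 + 2*(-668) = -120 - 1336 = -1456)
(17111 + c)*(a - 280251) = (17111 - 6/735955)*(-1456 - 280251) = (12592925999/735955)*(-281707) = -3547515404400293/735955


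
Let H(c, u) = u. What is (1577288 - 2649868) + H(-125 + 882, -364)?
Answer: -1072944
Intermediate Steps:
(1577288 - 2649868) + H(-125 + 882, -364) = (1577288 - 2649868) - 364 = -1072580 - 364 = -1072944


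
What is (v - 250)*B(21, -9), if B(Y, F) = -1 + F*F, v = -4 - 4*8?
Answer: -22880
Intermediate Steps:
v = -36 (v = -4 - 32 = -36)
B(Y, F) = -1 + F²
(v - 250)*B(21, -9) = (-36 - 250)*(-1 + (-9)²) = -286*(-1 + 81) = -286*80 = -22880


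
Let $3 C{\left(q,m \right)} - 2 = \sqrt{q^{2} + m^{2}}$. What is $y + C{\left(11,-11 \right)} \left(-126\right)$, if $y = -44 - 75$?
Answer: $-203 - 462 \sqrt{2} \approx -856.37$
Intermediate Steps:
$C{\left(q,m \right)} = \frac{2}{3} + \frac{\sqrt{m^{2} + q^{2}}}{3}$ ($C{\left(q,m \right)} = \frac{2}{3} + \frac{\sqrt{q^{2} + m^{2}}}{3} = \frac{2}{3} + \frac{\sqrt{m^{2} + q^{2}}}{3}$)
$y = -119$ ($y = -44 - 75 = -119$)
$y + C{\left(11,-11 \right)} \left(-126\right) = -119 + \left(\frac{2}{3} + \frac{\sqrt{\left(-11\right)^{2} + 11^{2}}}{3}\right) \left(-126\right) = -119 + \left(\frac{2}{3} + \frac{\sqrt{121 + 121}}{3}\right) \left(-126\right) = -119 + \left(\frac{2}{3} + \frac{\sqrt{242}}{3}\right) \left(-126\right) = -119 + \left(\frac{2}{3} + \frac{11 \sqrt{2}}{3}\right) \left(-126\right) = -119 - \left(84 + 462 \sqrt{2}\right) = -203 - 462 \sqrt{2}$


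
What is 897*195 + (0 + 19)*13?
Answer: 175162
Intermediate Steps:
897*195 + (0 + 19)*13 = 174915 + 19*13 = 174915 + 247 = 175162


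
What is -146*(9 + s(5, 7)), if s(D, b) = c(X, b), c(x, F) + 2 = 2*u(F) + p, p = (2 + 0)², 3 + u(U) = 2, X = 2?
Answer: -1314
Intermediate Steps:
u(U) = -1 (u(U) = -3 + 2 = -1)
p = 4 (p = 2² = 4)
c(x, F) = 0 (c(x, F) = -2 + (2*(-1) + 4) = -2 + (-2 + 4) = -2 + 2 = 0)
s(D, b) = 0
-146*(9 + s(5, 7)) = -146*(9 + 0) = -146*9 = -1314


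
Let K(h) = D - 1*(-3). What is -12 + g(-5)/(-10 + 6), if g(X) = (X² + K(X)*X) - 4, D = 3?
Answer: -39/4 ≈ -9.7500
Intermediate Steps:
K(h) = 6 (K(h) = 3 - 1*(-3) = 3 + 3 = 6)
g(X) = -4 + X² + 6*X (g(X) = (X² + 6*X) - 4 = -4 + X² + 6*X)
-12 + g(-5)/(-10 + 6) = -12 + (-4 + (-5)² + 6*(-5))/(-10 + 6) = -12 + (-4 + 25 - 30)/(-4) = -12 - ¼*(-9) = -12 + 9/4 = -39/4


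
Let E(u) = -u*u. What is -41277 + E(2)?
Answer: -41281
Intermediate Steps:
E(u) = -u²
-41277 + E(2) = -41277 - 1*2² = -41277 - 1*4 = -41277 - 4 = -41281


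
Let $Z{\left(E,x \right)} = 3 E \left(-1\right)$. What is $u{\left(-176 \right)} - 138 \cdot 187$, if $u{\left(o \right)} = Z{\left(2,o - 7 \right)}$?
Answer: $-25812$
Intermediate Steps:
$Z{\left(E,x \right)} = - 3 E$
$u{\left(o \right)} = -6$ ($u{\left(o \right)} = \left(-3\right) 2 = -6$)
$u{\left(-176 \right)} - 138 \cdot 187 = -6 - 138 \cdot 187 = -6 - 25806 = -25812$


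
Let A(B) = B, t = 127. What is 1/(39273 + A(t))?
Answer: 1/39400 ≈ 2.5381e-5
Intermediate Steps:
1/(39273 + A(t)) = 1/(39273 + 127) = 1/39400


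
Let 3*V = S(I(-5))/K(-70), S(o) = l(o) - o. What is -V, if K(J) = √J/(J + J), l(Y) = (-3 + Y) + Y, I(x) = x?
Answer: 16*I*√70/3 ≈ 44.622*I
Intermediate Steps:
l(Y) = -3 + 2*Y
S(o) = -3 + o (S(o) = (-3 + 2*o) - o = -3 + o)
K(J) = 1/(2*√J) (K(J) = √J/((2*J)) = (1/(2*J))*√J = 1/(2*√J))
V = -16*I*√70/3 (V = ((-3 - 5)/((1/(2*√(-70)))))/3 = (-8*2*I*√70)/3 = (-16*I*√70)/3 = -16*I*√70/3 ≈ -44.622*I)
-V = -(-16)*I*√70/3 = 16*I*√70/3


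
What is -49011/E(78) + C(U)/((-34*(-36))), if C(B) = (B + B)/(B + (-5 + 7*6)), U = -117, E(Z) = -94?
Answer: 133310531/255680 ≈ 521.40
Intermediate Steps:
C(B) = 2*B/(37 + B) (C(B) = (2*B)/(B + (-5 + 42)) = (2*B)/(B + 37) = (2*B)/(37 + B) = 2*B/(37 + B))
-49011/E(78) + C(U)/((-34*(-36))) = -49011/(-94) + (2*(-117)/(37 - 117))/((-34*(-36))) = -49011*(-1/94) + (2*(-117)/(-80))/1224 = 49011/94 + (2*(-117)*(-1/80))*(1/1224) = 49011/94 + (117/40)*(1/1224) = 49011/94 + 13/5440 = 133310531/255680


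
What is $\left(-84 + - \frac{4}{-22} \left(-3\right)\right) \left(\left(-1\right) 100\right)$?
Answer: $\frac{93000}{11} \approx 8454.5$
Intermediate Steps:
$\left(-84 + - \frac{4}{-22} \left(-3\right)\right) \left(\left(-1\right) 100\right) = \left(-84 + \left(-4\right) \left(- \frac{1}{22}\right) \left(-3\right)\right) \left(-100\right) = \left(-84 + \frac{2}{11} \left(-3\right)\right) \left(-100\right) = \left(-84 - \frac{6}{11}\right) \left(-100\right) = \left(- \frac{930}{11}\right) \left(-100\right) = \frac{93000}{11}$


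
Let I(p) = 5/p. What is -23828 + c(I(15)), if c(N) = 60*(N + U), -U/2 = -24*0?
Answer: -23808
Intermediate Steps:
U = 0 (U = -(-48)*0 = -2*0 = 0)
c(N) = 60*N (c(N) = 60*(N + 0) = 60*N)
-23828 + c(I(15)) = -23828 + 60*(5/15) = -23828 + 60*(5*(1/15)) = -23828 + 60*(⅓) = -23828 + 20 = -23808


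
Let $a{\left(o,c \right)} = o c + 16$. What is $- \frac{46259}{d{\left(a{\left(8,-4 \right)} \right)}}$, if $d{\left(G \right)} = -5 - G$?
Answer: $- \frac{46259}{11} \approx -4205.4$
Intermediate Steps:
$a{\left(o,c \right)} = 16 + c o$ ($a{\left(o,c \right)} = c o + 16 = 16 + c o$)
$- \frac{46259}{d{\left(a{\left(8,-4 \right)} \right)}} = - \frac{46259}{-5 - \left(16 - 32\right)} = - \frac{46259}{-5 - -16} = - \frac{46259}{-5 + 16} = - \frac{46259}{11}$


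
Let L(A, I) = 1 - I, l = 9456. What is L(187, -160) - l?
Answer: -9295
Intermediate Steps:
L(187, -160) - l = (1 - 1*(-160)) - 1*9456 = (1 + 160) - 9456 = 161 - 9456 = -9295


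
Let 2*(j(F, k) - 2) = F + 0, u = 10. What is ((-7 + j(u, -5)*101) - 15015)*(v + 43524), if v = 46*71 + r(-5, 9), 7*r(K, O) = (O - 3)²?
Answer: -669872470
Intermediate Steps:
r(K, O) = (-3 + O)²/7 (r(K, O) = (O - 3)²/7 = (-3 + O)²/7)
j(F, k) = 2 + F/2 (j(F, k) = 2 + (F + 0)/2 = 2 + F/2)
v = 22898/7 (v = 46*71 + (-3 + 9)²/7 = 3266 + (⅐)*6² = 3266 + (⅐)*36 = 3266 + 36/7 = 22898/7 ≈ 3271.1)
((-7 + j(u, -5)*101) - 15015)*(v + 43524) = ((-7 + (2 + (½)*10)*101) - 15015)*(22898/7 + 43524) = ((-7 + (2 + 5)*101) - 15015)*(327566/7) = ((-7 + 7*101) - 15015)*(327566/7) = ((-7 + 707) - 15015)*(327566/7) = (700 - 15015)*(327566/7) = -14315*327566/7 = -669872470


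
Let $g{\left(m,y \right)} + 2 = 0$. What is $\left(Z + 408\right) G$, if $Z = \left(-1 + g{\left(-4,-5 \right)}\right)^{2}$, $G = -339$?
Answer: $-141363$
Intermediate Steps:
$g{\left(m,y \right)} = -2$ ($g{\left(m,y \right)} = -2 + 0 = -2$)
$Z = 9$ ($Z = \left(-1 - 2\right)^{2} = \left(-3\right)^{2} = 9$)
$\left(Z + 408\right) G = \left(9 + 408\right) \left(-339\right) = 417 \left(-339\right) = -141363$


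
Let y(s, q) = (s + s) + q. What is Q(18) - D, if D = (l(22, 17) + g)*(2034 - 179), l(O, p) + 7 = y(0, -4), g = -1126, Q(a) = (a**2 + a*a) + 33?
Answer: 2109816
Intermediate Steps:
Q(a) = 33 + 2*a**2 (Q(a) = (a**2 + a**2) + 33 = 2*a**2 + 33 = 33 + 2*a**2)
y(s, q) = q + 2*s (y(s, q) = 2*s + q = q + 2*s)
l(O, p) = -11 (l(O, p) = -7 + (-4 + 2*0) = -7 + (-4 + 0) = -7 - 4 = -11)
D = -2109135 (D = (-11 - 1126)*(2034 - 179) = -1137*1855 = -2109135)
Q(18) - D = (33 + 2*18**2) - 1*(-2109135) = (33 + 2*324) + 2109135 = (33 + 648) + 2109135 = 681 + 2109135 = 2109816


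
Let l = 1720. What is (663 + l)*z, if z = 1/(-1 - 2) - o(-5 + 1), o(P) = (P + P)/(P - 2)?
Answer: -11915/3 ≈ -3971.7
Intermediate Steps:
o(P) = 2*P/(-2 + P) (o(P) = (2*P)/(-2 + P) = 2*P/(-2 + P))
z = -5/3 (z = 1/(-1 - 2) - 2*(-5 + 1)/(-2 + (-5 + 1)) = 1/(-3) - 2*(-4)/(-2 - 4) = -1/3 - 2*(-4)/(-6) = -1/3 - 2*(-4)*(-1)/6 = -1/3 - 1*4/3 = -1/3 - 4/3 = -5/3 ≈ -1.6667)
(663 + l)*z = (663 + 1720)*(-5/3) = 2383*(-5/3) = -11915/3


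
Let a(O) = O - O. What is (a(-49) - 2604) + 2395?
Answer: -209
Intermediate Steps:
a(O) = 0
(a(-49) - 2604) + 2395 = (0 - 2604) + 2395 = -2604 + 2395 = -209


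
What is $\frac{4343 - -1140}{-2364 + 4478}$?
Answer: $\frac{5483}{2114} \approx 2.5937$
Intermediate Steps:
$\frac{4343 - -1140}{-2364 + 4478} = \frac{4343 + 1140}{2114} = 5483 \cdot \frac{1}{2114} = \frac{5483}{2114}$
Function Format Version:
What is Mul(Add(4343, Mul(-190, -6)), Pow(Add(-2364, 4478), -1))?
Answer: Rational(5483, 2114) ≈ 2.5937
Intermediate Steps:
Mul(Add(4343, Mul(-190, -6)), Pow(Add(-2364, 4478), -1)) = Mul(Add(4343, 1140), Pow(2114, -1)) = Mul(5483, Rational(1, 2114)) = Rational(5483, 2114)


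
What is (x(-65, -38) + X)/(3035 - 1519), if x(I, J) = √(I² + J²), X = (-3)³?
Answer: -27/1516 + √5669/1516 ≈ 0.031855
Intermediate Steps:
X = -27
(x(-65, -38) + X)/(3035 - 1519) = (√((-65)² + (-38)²) - 27)/(3035 - 1519) = (√(4225 + 1444) - 27)/1516 = (√5669 - 27)*(1/1516) = (-27 + √5669)*(1/1516) = -27/1516 + √5669/1516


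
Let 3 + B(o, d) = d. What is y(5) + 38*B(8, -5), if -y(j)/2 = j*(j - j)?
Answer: -304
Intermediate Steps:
B(o, d) = -3 + d
y(j) = 0 (y(j) = -2*j*(j - j) = -2*j*0 = -2*0 = 0)
y(5) + 38*B(8, -5) = 0 + 38*(-3 - 5) = 0 + 38*(-8) = 0 - 304 = -304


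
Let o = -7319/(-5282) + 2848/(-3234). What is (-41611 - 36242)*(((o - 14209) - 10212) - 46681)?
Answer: 15759456900793483/2846998 ≈ 5.5355e+9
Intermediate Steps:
o = 4313255/8540994 (o = -7319*(-1/5282) + 2848*(-1/3234) = 7319/5282 - 1424/1617 = 4313255/8540994 ≈ 0.50501)
(-41611 - 36242)*(((o - 14209) - 10212) - 46681) = (-41611 - 36242)*(((4313255/8540994 - 14209) - 10212) - 46681) = -77853*((-121354670491/8540994 - 10212) - 46681) = -77853*(-208575301219/8540994 - 46681) = -77853*(-607277442133/8540994) = 15759456900793483/2846998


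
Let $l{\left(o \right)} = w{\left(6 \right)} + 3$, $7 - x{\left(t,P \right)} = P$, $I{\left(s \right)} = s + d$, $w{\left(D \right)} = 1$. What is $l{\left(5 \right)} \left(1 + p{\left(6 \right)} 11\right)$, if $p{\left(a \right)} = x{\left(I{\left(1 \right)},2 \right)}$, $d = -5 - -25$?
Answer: $224$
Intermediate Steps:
$d = 20$ ($d = -5 + 25 = 20$)
$I{\left(s \right)} = 20 + s$ ($I{\left(s \right)} = s + 20 = 20 + s$)
$x{\left(t,P \right)} = 7 - P$
$p{\left(a \right)} = 5$ ($p{\left(a \right)} = 7 - 2 = 5$)
$l{\left(o \right)} = 4$ ($l{\left(o \right)} = 1 + 3 = 4$)
$l{\left(5 \right)} \left(1 + p{\left(6 \right)} 11\right) = 4 \left(1 + 5 \cdot 11\right) = 4 \left(1 + 55\right) = 4 \cdot 56 = 224$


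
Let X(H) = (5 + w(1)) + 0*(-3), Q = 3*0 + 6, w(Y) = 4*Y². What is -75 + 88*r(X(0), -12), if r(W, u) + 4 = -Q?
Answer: -955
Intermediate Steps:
Q = 6 (Q = 0 + 6 = 6)
X(H) = 9 (X(H) = (5 + 4*1²) + 0*(-3) = (5 + 4*1) + 0 = (5 + 4) + 0 = 9 + 0 = 9)
r(W, u) = -10 (r(W, u) = -4 - 1*6 = -4 - 6 = -10)
-75 + 88*r(X(0), -12) = -75 + 88*(-10) = -75 - 880 = -955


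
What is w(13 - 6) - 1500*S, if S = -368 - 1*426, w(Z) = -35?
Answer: 1190965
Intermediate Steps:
S = -794 (S = -368 - 426 = -794)
w(13 - 6) - 1500*S = -35 - 1500*(-794) = -35 + 1191000 = 1190965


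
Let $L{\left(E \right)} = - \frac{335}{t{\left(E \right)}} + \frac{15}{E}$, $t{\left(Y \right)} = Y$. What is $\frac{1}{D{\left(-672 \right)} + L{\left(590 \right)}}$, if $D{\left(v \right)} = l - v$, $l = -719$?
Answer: $- \frac{59}{2805} \approx -0.021034$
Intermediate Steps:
$D{\left(v \right)} = -719 - v$
$L{\left(E \right)} = - \frac{320}{E}$ ($L{\left(E \right)} = - \frac{335}{E} + \frac{15}{E} = - \frac{320}{E}$)
$\frac{1}{D{\left(-672 \right)} + L{\left(590 \right)}} = \frac{1}{\left(-719 - -672\right) - \frac{320}{590}} = \frac{1}{\left(-719 + 672\right) - \frac{32}{59}} = \frac{1}{-47 - \frac{32}{59}} = \frac{1}{- \frac{2805}{59}} = - \frac{59}{2805}$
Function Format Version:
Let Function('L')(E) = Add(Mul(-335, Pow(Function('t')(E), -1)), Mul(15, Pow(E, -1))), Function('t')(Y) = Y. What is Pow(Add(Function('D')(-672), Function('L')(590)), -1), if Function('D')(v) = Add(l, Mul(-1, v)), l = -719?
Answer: Rational(-59, 2805) ≈ -0.021034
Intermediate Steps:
Function('D')(v) = Add(-719, Mul(-1, v))
Function('L')(E) = Mul(-320, Pow(E, -1)) (Function('L')(E) = Add(Mul(-335, Pow(E, -1)), Mul(15, Pow(E, -1))) = Mul(-320, Pow(E, -1)))
Pow(Add(Function('D')(-672), Function('L')(590)), -1) = Pow(Add(Add(-719, Mul(-1, -672)), Mul(-320, Pow(590, -1))), -1) = Pow(Add(Add(-719, 672), Mul(-320, Rational(1, 590))), -1) = Pow(Add(-47, Rational(-32, 59)), -1) = Pow(Rational(-2805, 59), -1) = Rational(-59, 2805)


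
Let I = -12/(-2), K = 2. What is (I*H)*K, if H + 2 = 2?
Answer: 0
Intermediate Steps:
H = 0 (H = -2 + 2 = 0)
I = 6 (I = -12*(-½) = 6)
(I*H)*K = (6*0)*2 = 0*2 = 0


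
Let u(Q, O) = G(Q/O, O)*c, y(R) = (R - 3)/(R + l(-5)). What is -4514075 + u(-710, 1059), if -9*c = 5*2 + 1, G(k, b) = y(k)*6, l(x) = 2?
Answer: -866698513/192 ≈ -4.5141e+6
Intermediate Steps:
y(R) = (-3 + R)/(2 + R) (y(R) = (R - 3)/(R + 2) = (-3 + R)/(2 + R))
G(k, b) = 6*(-3 + k)/(2 + k) (G(k, b) = ((-3 + k)/(2 + k))*6 = 6*(-3 + k)/(2 + k))
c = -11/9 (c = -(5*2 + 1)/9 = -(10 + 1)/9 = -⅑*11 = -11/9 ≈ -1.2222)
u(Q, O) = -22*(-3 + Q/O)/(3*(2 + Q/O)) (u(Q, O) = (6*(-3 + Q/O)/(2 + Q/O))*(-11/9) = -22*(-3 + Q/O)/(3*(2 + Q/O)))
-4514075 + u(-710, 1059) = -4514075 + 22*(-1*(-710) + 3*1059)/(3*(-710 + 2*1059)) = -4514075 + 22*(710 + 3177)/(3*(-710 + 2118)) = -4514075 + (22/3)*3887/1408 = -4514075 + (22/3)*(1/1408)*3887 = -4514075 + 3887/192 = -866698513/192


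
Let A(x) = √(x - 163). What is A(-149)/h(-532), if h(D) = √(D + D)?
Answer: √5187/133 ≈ 0.54151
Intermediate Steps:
h(D) = √2*√D (h(D) = √(2*D) = √2*√D)
A(x) = √(-163 + x)
A(-149)/h(-532) = √(-163 - 149)/((√2*√(-532))) = √(-312)/((√2*(2*I*√133))) = (2*I*√78)/((2*I*√266)) = (2*I*√78)*(-I*√266/532) = √5187/133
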